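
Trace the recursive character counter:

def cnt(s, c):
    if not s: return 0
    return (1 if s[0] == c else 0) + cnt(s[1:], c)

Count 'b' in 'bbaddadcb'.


s[0]='b' == 'b' -> 1
s[0]='b' == 'b' -> 1
s[0]='a' != 'b' -> 0
s[0]='d' != 'b' -> 0
s[0]='d' != 'b' -> 0
s[0]='a' != 'b' -> 0
s[0]='d' != 'b' -> 0
s[0]='c' != 'b' -> 0
s[0]='b' == 'b' -> 1
Sum: 1 + 1 + 0 + 0 + 0 + 0 + 0 + 0 + 1 = 3

3


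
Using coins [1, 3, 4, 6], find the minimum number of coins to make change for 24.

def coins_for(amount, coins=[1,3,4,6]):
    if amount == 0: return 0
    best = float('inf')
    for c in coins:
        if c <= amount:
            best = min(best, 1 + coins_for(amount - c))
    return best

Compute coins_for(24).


Building up with DP:
coins_for(0) = 0
coins_for(1) = min(1+coins_for(0)=1+0=1) = 1
coins_for(2) = min(1+coins_for(1)=1+1=2) = 2
coins_for(3) = min(1+coins_for(2)=1+2=3, 1+coins_for(0)=1+0=1) = 1
coins_for(4) = min(1+coins_for(3)=1+1=2, 1+coins_for(1)=1+1=2, 1+coins_for(0)=1+0=1) = 1
coins_for(5) = min(1+coins_for(4)=1+1=2, 1+coins_for(2)=1+2=3, 1+coins_for(1)=1+1=2) = 2
coins_for(6) = min(1+coins_for(5)=1+2=3, 1+coins_for(3)=1+1=2, 1+coins_for(2)=1+2=3, 1+coins_for(0)=1+0=1) = 1
coins_for(7) = min(1+coins_for(6)=1+1=2, 1+coins_for(4)=1+1=2, 1+coins_for(3)=1+1=2, 1+coins_for(1)=1+1=2) = 2
coins_for(8) = min(1+coins_for(7)=1+2=3, 1+coins_for(5)=1+2=3, 1+coins_for(4)=1+1=2, 1+coins_for(2)=1+2=3) = 2
coins_for(9) = min(1+coins_for(8)=1+2=3, 1+coins_for(6)=1+1=2, 1+coins_for(5)=1+2=3, 1+coins_for(3)=1+1=2) = 2
coins_for(10) = min(1+coins_for(9)=1+2=3, 1+coins_for(7)=1+2=3, 1+coins_for(6)=1+1=2, 1+coins_for(4)=1+1=2) = 2
coins_for(11) = min(1+coins_for(10)=1+2=3, 1+coins_for(8)=1+2=3, 1+coins_for(7)=1+2=3, 1+coins_for(5)=1+2=3) = 3
coins_for(12) = min(1+coins_for(11)=1+3=4, 1+coins_for(9)=1+2=3, 1+coins_for(8)=1+2=3, 1+coins_for(6)=1+1=2) = 2
coins_for(13) = min(1+coins_for(12)=1+2=3, 1+coins_for(10)=1+2=3, 1+coins_for(9)=1+2=3, 1+coins_for(7)=1+2=3) = 3
coins_for(14) = min(1+coins_for(13)=1+3=4, 1+coins_for(11)=1+3=4, 1+coins_for(10)=1+2=3, 1+coins_for(8)=1+2=3) = 3
coins_for(15) = min(1+coins_for(14)=1+3=4, 1+coins_for(12)=1+2=3, 1+coins_for(11)=1+3=4, 1+coins_for(9)=1+2=3) = 3
coins_for(16) = min(1+coins_for(15)=1+3=4, 1+coins_for(13)=1+3=4, 1+coins_for(12)=1+2=3, 1+coins_for(10)=1+2=3) = 3
coins_for(17) = min(1+coins_for(16)=1+3=4, 1+coins_for(14)=1+3=4, 1+coins_for(13)=1+3=4, 1+coins_for(11)=1+3=4) = 4
coins_for(18) = min(1+coins_for(17)=1+4=5, 1+coins_for(15)=1+3=4, 1+coins_for(14)=1+3=4, 1+coins_for(12)=1+2=3) = 3
coins_for(19) = min(1+coins_for(18)=1+3=4, 1+coins_for(16)=1+3=4, 1+coins_for(15)=1+3=4, 1+coins_for(13)=1+3=4) = 4
coins_for(20) = min(1+coins_for(19)=1+4=5, 1+coins_for(17)=1+4=5, 1+coins_for(16)=1+3=4, 1+coins_for(14)=1+3=4) = 4
coins_for(21) = min(1+coins_for(20)=1+4=5, 1+coins_for(18)=1+3=4, 1+coins_for(17)=1+4=5, 1+coins_for(15)=1+3=4) = 4
coins_for(22) = min(1+coins_for(21)=1+4=5, 1+coins_for(19)=1+4=5, 1+coins_for(18)=1+3=4, 1+coins_for(16)=1+3=4) = 4
coins_for(23) = min(1+coins_for(22)=1+4=5, 1+coins_for(20)=1+4=5, 1+coins_for(19)=1+4=5, 1+coins_for(17)=1+4=5) = 5
coins_for(24) = min(1+coins_for(23)=1+5=6, 1+coins_for(21)=1+4=5, 1+coins_for(20)=1+4=5, 1+coins_for(18)=1+3=4) = 4

4


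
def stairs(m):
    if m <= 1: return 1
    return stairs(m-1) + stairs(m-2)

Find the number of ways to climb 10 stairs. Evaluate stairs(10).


Building up from base cases:
stairs(0) = 1
stairs(1) = 1
stairs(2) = stairs(1) + stairs(0) = 1 + 1 = 2
stairs(3) = stairs(2) + stairs(1) = 2 + 1 = 3
stairs(4) = stairs(3) + stairs(2) = 3 + 2 = 5
stairs(5) = stairs(4) + stairs(3) = 5 + 3 = 8
stairs(6) = stairs(5) + stairs(4) = 8 + 5 = 13
stairs(7) = stairs(6) + stairs(5) = 13 + 8 = 21
stairs(8) = stairs(7) + stairs(6) = 21 + 13 = 34
stairs(9) = stairs(8) + stairs(7) = 34 + 21 = 55
stairs(10) = stairs(9) + stairs(8) = 55 + 34 = 89

89


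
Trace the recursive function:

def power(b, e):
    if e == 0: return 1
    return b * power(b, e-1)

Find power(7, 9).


power(7, 9)
= 7 * power(7, 8)
= 7 * 7 * power(7, 7)
= 7 * 7 * 7 * power(7, 6)
= 7 * 7 * 7 * 7 * power(7, 5)
= 7 * 7 * 7 * 7 * 7 * power(7, 4)
= 7 * 7 * 7 * 7 * 7 * 7 * power(7, 3)
= 7 * 7 * 7 * 7 * 7 * 7 * 7 * power(7, 2)
= 7 * 7 * 7 * 7 * 7 * 7 * 7 * 7 * power(7, 1)
= 7 * 7 * 7 * 7 * 7 * 7 * 7 * 7 * 7 * power(7, 0)
= 7 * 7 * 7 * 7 * 7 * 7 * 7 * 7 * 7 * 1
= 40353607

40353607


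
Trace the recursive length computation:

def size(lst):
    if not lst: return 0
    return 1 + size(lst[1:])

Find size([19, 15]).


size([19, 15]) = 1 + size([15])
size([15]) = 1 + size([])
size([]) = 0  (base case)
Unwinding: 1 + 1 + 0 = 2

2


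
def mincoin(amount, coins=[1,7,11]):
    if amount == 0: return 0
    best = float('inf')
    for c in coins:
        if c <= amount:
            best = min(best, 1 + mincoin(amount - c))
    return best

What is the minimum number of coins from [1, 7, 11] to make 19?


Building up with DP:
mincoin(0) = 0
mincoin(1) = min(1+mincoin(0)=1+0=1) = 1
mincoin(2) = min(1+mincoin(1)=1+1=2) = 2
mincoin(3) = min(1+mincoin(2)=1+2=3) = 3
mincoin(4) = min(1+mincoin(3)=1+3=4) = 4
mincoin(5) = min(1+mincoin(4)=1+4=5) = 5
mincoin(6) = min(1+mincoin(5)=1+5=6) = 6
mincoin(7) = min(1+mincoin(6)=1+6=7, 1+mincoin(0)=1+0=1) = 1
mincoin(8) = min(1+mincoin(7)=1+1=2, 1+mincoin(1)=1+1=2) = 2
mincoin(9) = min(1+mincoin(8)=1+2=3, 1+mincoin(2)=1+2=3) = 3
mincoin(10) = min(1+mincoin(9)=1+3=4, 1+mincoin(3)=1+3=4) = 4
mincoin(11) = min(1+mincoin(10)=1+4=5, 1+mincoin(4)=1+4=5, 1+mincoin(0)=1+0=1) = 1
mincoin(12) = min(1+mincoin(11)=1+1=2, 1+mincoin(5)=1+5=6, 1+mincoin(1)=1+1=2) = 2
mincoin(13) = min(1+mincoin(12)=1+2=3, 1+mincoin(6)=1+6=7, 1+mincoin(2)=1+2=3) = 3
mincoin(14) = min(1+mincoin(13)=1+3=4, 1+mincoin(7)=1+1=2, 1+mincoin(3)=1+3=4) = 2
mincoin(15) = min(1+mincoin(14)=1+2=3, 1+mincoin(8)=1+2=3, 1+mincoin(4)=1+4=5) = 3
mincoin(16) = min(1+mincoin(15)=1+3=4, 1+mincoin(9)=1+3=4, 1+mincoin(5)=1+5=6) = 4
mincoin(17) = min(1+mincoin(16)=1+4=5, 1+mincoin(10)=1+4=5, 1+mincoin(6)=1+6=7) = 5
mincoin(18) = min(1+mincoin(17)=1+5=6, 1+mincoin(11)=1+1=2, 1+mincoin(7)=1+1=2) = 2
mincoin(19) = min(1+mincoin(18)=1+2=3, 1+mincoin(12)=1+2=3, 1+mincoin(8)=1+2=3) = 3

3


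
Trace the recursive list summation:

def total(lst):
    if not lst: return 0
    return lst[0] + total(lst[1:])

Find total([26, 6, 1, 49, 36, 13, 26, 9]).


total([26, 6, 1, 49, 36, 13, 26, 9]) = 26 + total([6, 1, 49, 36, 13, 26, 9])
total([6, 1, 49, 36, 13, 26, 9]) = 6 + total([1, 49, 36, 13, 26, 9])
total([1, 49, 36, 13, 26, 9]) = 1 + total([49, 36, 13, 26, 9])
total([49, 36, 13, 26, 9]) = 49 + total([36, 13, 26, 9])
total([36, 13, 26, 9]) = 36 + total([13, 26, 9])
total([13, 26, 9]) = 13 + total([26, 9])
total([26, 9]) = 26 + total([9])
total([9]) = 9 + total([])
total([]) = 0  (base case)
Total: 26 + 6 + 1 + 49 + 36 + 13 + 26 + 9 + 0 = 166

166


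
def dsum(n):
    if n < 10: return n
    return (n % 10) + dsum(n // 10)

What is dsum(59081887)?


dsum(59081887) = 7 + dsum(5908188)
dsum(5908188) = 8 + dsum(590818)
dsum(590818) = 8 + dsum(59081)
dsum(59081) = 1 + dsum(5908)
dsum(5908) = 8 + dsum(590)
dsum(590) = 0 + dsum(59)
dsum(59) = 9 + dsum(5)
dsum(5) = 5  (base case)
Total: 7 + 8 + 8 + 1 + 8 + 0 + 9 + 5 = 46

46


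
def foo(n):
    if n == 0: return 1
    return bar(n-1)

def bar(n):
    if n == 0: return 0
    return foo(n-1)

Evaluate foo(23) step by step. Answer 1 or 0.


foo(23) = bar(22)
bar(22) = foo(21)
foo(21) = bar(20)
bar(20) = foo(19)
foo(19) = bar(18)
bar(18) = foo(17)
foo(17) = bar(16)
bar(16) = foo(15)
foo(15) = bar(14)
bar(14) = foo(13)
foo(13) = bar(12)
bar(12) = foo(11)
foo(11) = bar(10)
bar(10) = foo(9)
foo(9) = bar(8)
bar(8) = foo(7)
foo(7) = bar(6)
bar(6) = foo(5)
foo(5) = bar(4)
bar(4) = foo(3)
foo(3) = bar(2)
bar(2) = foo(1)
foo(1) = bar(0)
bar(0) = 0  (base case)
Result: 0

0


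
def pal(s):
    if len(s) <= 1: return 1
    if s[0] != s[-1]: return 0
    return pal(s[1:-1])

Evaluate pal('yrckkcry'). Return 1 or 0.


pal('yrckkcry'): s[0]='y' == s[-1]='y' -> check pal('rckkcr')
pal('rckkcr'): s[0]='r' == s[-1]='r' -> check pal('ckkc')
pal('ckkc'): s[0]='c' == s[-1]='c' -> check pal('kk')
pal('kk'): s[0]='k' == s[-1]='k' -> check pal('')
pal(''): len <= 1 -> return 1  (base case)
Result: 1 (palindrome)

1


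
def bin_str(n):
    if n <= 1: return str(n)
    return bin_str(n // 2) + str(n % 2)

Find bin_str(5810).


bin_str(5810) = bin_str(2905) + '0'
bin_str(2905) = bin_str(1452) + '1'
bin_str(1452) = bin_str(726) + '0'
bin_str(726) = bin_str(363) + '0'
bin_str(363) = bin_str(181) + '1'
bin_str(181) = bin_str(90) + '1'
bin_str(90) = bin_str(45) + '0'
bin_str(45) = bin_str(22) + '1'
bin_str(22) = bin_str(11) + '0'
bin_str(11) = bin_str(5) + '1'
bin_str(5) = bin_str(2) + '1'
bin_str(2) = bin_str(1) + '0'
bin_str(1) = '1'  (base case)
Concatenating: '1' + '0' + '1' + '1' + '0' + '1' + '0' + '1' + '1' + '0' + '0' + '1' + '0' = '1011010110010'

1011010110010


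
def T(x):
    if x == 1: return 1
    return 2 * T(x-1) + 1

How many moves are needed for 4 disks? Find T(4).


T(4) = 2 * T(3) + 1
T(3) = 2 * T(2) + 1
T(2) = 2 * T(1) + 1
T(1) = 1  (base case)
T(2) = 2 * 1 + 1 = 3
T(3) = 2 * 3 + 1 = 7
T(4) = 2 * 7 + 1 = 15

15


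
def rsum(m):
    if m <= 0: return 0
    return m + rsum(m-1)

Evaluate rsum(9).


rsum(9)
= 9 + 8 + 7 + 6 + 5 + 4 + 3 + 2 + 1 + rsum(0)
= 9 + 8 + 7 + 6 + 5 + 4 + 3 + 2 + 1 + 0
= 45

45


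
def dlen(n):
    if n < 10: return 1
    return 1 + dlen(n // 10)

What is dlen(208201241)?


dlen(208201241) = 1 + dlen(20820124)
dlen(20820124) = 1 + dlen(2082012)
dlen(2082012) = 1 + dlen(208201)
dlen(208201) = 1 + dlen(20820)
dlen(20820) = 1 + dlen(2082)
dlen(2082) = 1 + dlen(208)
dlen(208) = 1 + dlen(20)
dlen(20) = 1 + dlen(2)
dlen(2) = 1  (base case: 2 < 10)
Unwinding: 1 + 1 + 1 + 1 + 1 + 1 + 1 + 1 + 1 = 9

9


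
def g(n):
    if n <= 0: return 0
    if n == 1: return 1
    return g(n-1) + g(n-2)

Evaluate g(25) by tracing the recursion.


Computing g(25) bottom-up:
g(0) = 0
g(1) = 1
g(2) = g(1) + g(0) = 1 + 0 = 1
g(3) = g(2) + g(1) = 1 + 1 = 2
g(4) = g(3) + g(2) = 2 + 1 = 3
g(5) = g(4) + g(3) = 3 + 2 = 5
g(6) = g(5) + g(4) = 5 + 3 = 8
g(7) = g(6) + g(5) = 8 + 5 = 13
g(8) = g(7) + g(6) = 13 + 8 = 21
g(9) = g(8) + g(7) = 21 + 13 = 34
g(10) = g(9) + g(8) = 34 + 21 = 55
g(11) = g(10) + g(9) = 55 + 34 = 89
g(12) = g(11) + g(10) = 89 + 55 = 144
g(13) = g(12) + g(11) = 144 + 89 = 233
g(14) = g(13) + g(12) = 233 + 144 = 377
g(15) = g(14) + g(13) = 377 + 233 = 610
g(16) = g(15) + g(14) = 610 + 377 = 987
g(17) = g(16) + g(15) = 987 + 610 = 1597
g(18) = g(17) + g(16) = 1597 + 987 = 2584
g(19) = g(18) + g(17) = 2584 + 1597 = 4181
g(20) = g(19) + g(18) = 4181 + 2584 = 6765
g(21) = g(20) + g(19) = 6765 + 4181 = 10946
g(22) = g(21) + g(20) = 10946 + 6765 = 17711
g(23) = g(22) + g(21) = 17711 + 10946 = 28657
g(24) = g(23) + g(22) = 28657 + 17711 = 46368
g(25) = g(24) + g(23) = 46368 + 28657 = 75025

75025


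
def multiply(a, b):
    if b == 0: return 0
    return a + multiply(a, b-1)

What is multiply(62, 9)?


multiply(62, 9) = 62 + multiply(62, 8)
multiply(62, 8) = 62 + multiply(62, 7)
multiply(62, 7) = 62 + multiply(62, 6)
multiply(62, 6) = 62 + multiply(62, 5)
multiply(62, 5) = 62 + multiply(62, 4)
multiply(62, 4) = 62 + multiply(62, 3)
multiply(62, 3) = 62 + multiply(62, 2)
multiply(62, 2) = 62 + multiply(62, 1)
multiply(62, 1) = 62 + multiply(62, 0)
multiply(62, 0) = 0  (base case)
Total: 62 + 62 + 62 + 62 + 62 + 62 + 62 + 62 + 62 + 0 = 558

558


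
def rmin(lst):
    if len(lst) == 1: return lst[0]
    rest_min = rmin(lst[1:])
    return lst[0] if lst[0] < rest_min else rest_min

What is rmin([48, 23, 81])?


rmin([48, 23, 81]): compare 48 with rmin([23, 81])
rmin([23, 81]): compare 23 with rmin([81])
rmin([81]) = 81  (base case)
Compare 23 with 81 -> 23
Compare 48 with 23 -> 23

23


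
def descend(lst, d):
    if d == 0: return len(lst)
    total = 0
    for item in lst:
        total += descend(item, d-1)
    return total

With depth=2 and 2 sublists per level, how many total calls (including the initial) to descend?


At depth 0 (root): 1 call
At depth 1: each of 1 parents calls descend on 2 children = 2 calls
At depth 2: each of 2 parents calls descend on 2 children = 4 calls
Total: 1 + 2 + 4 = 7

7


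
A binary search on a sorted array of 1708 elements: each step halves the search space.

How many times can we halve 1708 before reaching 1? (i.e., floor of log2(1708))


1708 / 2 = 854
854 / 2 = 427
427 / 2 = 213
213 / 2 = 106
106 / 2 = 53
53 / 2 = 26
26 / 2 = 13
13 / 2 = 6
6 / 2 = 3
3 / 2 = 1
Reached 1 after 10 halvings

10


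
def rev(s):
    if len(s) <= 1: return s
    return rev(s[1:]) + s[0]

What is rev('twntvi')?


rev('twntvi') = rev('wntvi') + 't'
rev('wntvi') = rev('ntvi') + 'w'
rev('ntvi') = rev('tvi') + 'n'
rev('tvi') = rev('vi') + 't'
rev('vi') = rev('i') + 'v'
rev('i') = 'i'  (base case)
Concatenating: 'i' + 'v' + 't' + 'n' + 'w' + 't' = 'ivtnwt'

ivtnwt


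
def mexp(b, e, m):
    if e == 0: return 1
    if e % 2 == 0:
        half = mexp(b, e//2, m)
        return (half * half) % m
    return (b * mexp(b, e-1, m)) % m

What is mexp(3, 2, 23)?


mexp(3, 2, 23): e is even, compute mexp(3, 1, 23)
  mexp(3, 1, 23): e is odd, compute mexp(3, 0, 23)
    mexp(3, 0, 23) = 1
  (3 * 1) % 23 = 3
half=3, (3*3) % 23 = 9

9


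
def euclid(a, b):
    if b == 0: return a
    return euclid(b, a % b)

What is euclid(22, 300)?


euclid(22, 300) = euclid(300, 22)
euclid(300, 22) = euclid(22, 14)
euclid(22, 14) = euclid(14, 8)
euclid(14, 8) = euclid(8, 6)
euclid(8, 6) = euclid(6, 2)
euclid(6, 2) = euclid(2, 0)
euclid(2, 0) = 2  (base case)

2


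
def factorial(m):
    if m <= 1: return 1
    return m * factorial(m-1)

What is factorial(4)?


factorial(4)
= 4 * factorial(3)
= 4 * 3 * factorial(2)
= 4 * 3 * 2 * factorial(1)
= 4 * 3 * 2 * 1
= 24

24


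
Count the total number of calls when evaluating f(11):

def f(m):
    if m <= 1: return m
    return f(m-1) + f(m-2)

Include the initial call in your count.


Let C(n) = total calls for f(n)
C(0) = 1, C(1) = 1
C(2) = 1 + C(1) + C(0) = 1 + 1 + 1 = 3
C(3) = 1 + C(2) + C(1) = 1 + 3 + 1 = 5
C(4) = 1 + C(3) + C(2) = 1 + 5 + 3 = 9
C(5) = 1 + C(4) + C(3) = 1 + 9 + 5 = 15
C(6) = 1 + C(5) + C(4) = 1 + 15 + 9 = 25
C(7) = 1 + C(6) + C(5) = 1 + 25 + 15 = 41
C(8) = 1 + C(7) + C(6) = 1 + 41 + 25 = 67
C(9) = 1 + C(8) + C(7) = 1 + 67 + 41 = 109
C(10) = 1 + C(9) + C(8) = 1 + 109 + 67 = 177
C(11) = 1 + C(10) + C(9) = 1 + 177 + 109 = 287

287


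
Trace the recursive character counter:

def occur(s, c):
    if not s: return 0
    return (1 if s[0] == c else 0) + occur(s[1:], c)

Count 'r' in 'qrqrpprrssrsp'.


s[0]='q' != 'r' -> 0
s[0]='r' == 'r' -> 1
s[0]='q' != 'r' -> 0
s[0]='r' == 'r' -> 1
s[0]='p' != 'r' -> 0
s[0]='p' != 'r' -> 0
s[0]='r' == 'r' -> 1
s[0]='r' == 'r' -> 1
s[0]='s' != 'r' -> 0
s[0]='s' != 'r' -> 0
s[0]='r' == 'r' -> 1
s[0]='s' != 'r' -> 0
s[0]='p' != 'r' -> 0
Sum: 0 + 1 + 0 + 1 + 0 + 0 + 1 + 1 + 0 + 0 + 1 + 0 + 0 = 5

5


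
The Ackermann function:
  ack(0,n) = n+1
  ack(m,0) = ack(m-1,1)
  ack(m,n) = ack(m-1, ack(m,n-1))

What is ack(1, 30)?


ack(1, 30) = ack(0, ack(1, 29))
  ack(1, 29) = ack(0, ack(1, 28))
    ack(1, 28) = ack(0, ack(1, 27))
      ack(1, 27) = ack(0, ack(1, 26))
        ack(1, 26) = ack(0, ack(1, 25))
          ack(1, 25) = ack(0, ack(1, 24))
          ack(1, 24) = ack(0, ack(1, 23))
          ack(1, 23) = ack(0, ack(1, 22))
          ack(1, 22) = ack(0, ack(1, 21))
          ack(1, 21) = ack(0, ack(1, 20))
          ack(1, 20) = ack(0, ack(1, 19))
          ack(1, 19) = ack(0, ack(1, 18))
          ack(1, 18) = ack(0, ack(1, 17))
          ack(1, 17) = ack(0, ack(1, 16))
          ack(1, 16) = ack(0, ack(1, 15))
          ack(1, 15) = ack(0, ack(1, 14))
          ack(1, 14) = ack(0, ack(1, 13))
          ack(1, 13) = ack(0, ack(1, 12))
          ack(1, 12) = ack(0, ack(1, 11))
          ack(1, 11) = ack(0, ack(1, 10))
          ack(1, 10) = ack(0, ack(1, 9))
          ack(1, 9) = ack(0, ack(1, 8))
          ack(1, 8) = ack(0, ack(1, 7))
          ack(1, 7) = ack(0, ack(1, 6))
          ack(1, 6) = ack(0, ack(1, 5))
... (trace truncated)
Result: ack(1, 30) = 32

32


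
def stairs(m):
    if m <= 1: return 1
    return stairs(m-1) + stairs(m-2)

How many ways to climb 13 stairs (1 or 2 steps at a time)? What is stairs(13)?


Building up from base cases:
stairs(0) = 1
stairs(1) = 1
stairs(2) = stairs(1) + stairs(0) = 1 + 1 = 2
stairs(3) = stairs(2) + stairs(1) = 2 + 1 = 3
stairs(4) = stairs(3) + stairs(2) = 3 + 2 = 5
stairs(5) = stairs(4) + stairs(3) = 5 + 3 = 8
stairs(6) = stairs(5) + stairs(4) = 8 + 5 = 13
stairs(7) = stairs(6) + stairs(5) = 13 + 8 = 21
stairs(8) = stairs(7) + stairs(6) = 21 + 13 = 34
stairs(9) = stairs(8) + stairs(7) = 34 + 21 = 55
stairs(10) = stairs(9) + stairs(8) = 55 + 34 = 89
stairs(11) = stairs(10) + stairs(9) = 89 + 55 = 144
stairs(12) = stairs(11) + stairs(10) = 144 + 89 = 233
stairs(13) = stairs(12) + stairs(11) = 233 + 144 = 377

377


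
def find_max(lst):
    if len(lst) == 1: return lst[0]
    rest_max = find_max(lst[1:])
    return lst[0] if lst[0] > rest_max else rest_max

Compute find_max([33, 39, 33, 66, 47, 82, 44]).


find_max([33, 39, 33, 66, 47, 82, 44]): compare 33 with find_max([39, 33, 66, 47, 82, 44])
find_max([39, 33, 66, 47, 82, 44]): compare 39 with find_max([33, 66, 47, 82, 44])
find_max([33, 66, 47, 82, 44]): compare 33 with find_max([66, 47, 82, 44])
find_max([66, 47, 82, 44]): compare 66 with find_max([47, 82, 44])
find_max([47, 82, 44]): compare 47 with find_max([82, 44])
find_max([82, 44]): compare 82 with find_max([44])
find_max([44]) = 44  (base case)
Compare 82 with 44 -> 82
Compare 47 with 82 -> 82
Compare 66 with 82 -> 82
Compare 33 with 82 -> 82
Compare 39 with 82 -> 82
Compare 33 with 82 -> 82

82


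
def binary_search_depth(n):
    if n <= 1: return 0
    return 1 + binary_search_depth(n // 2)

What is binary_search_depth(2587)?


2587 / 2 = 1293
1293 / 2 = 646
646 / 2 = 323
323 / 2 = 161
161 / 2 = 80
80 / 2 = 40
40 / 2 = 20
20 / 2 = 10
10 / 2 = 5
5 / 2 = 2
2 / 2 = 1
Reached 1 after 11 halvings

11


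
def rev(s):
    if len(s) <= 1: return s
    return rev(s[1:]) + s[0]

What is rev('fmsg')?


rev('fmsg') = rev('msg') + 'f'
rev('msg') = rev('sg') + 'm'
rev('sg') = rev('g') + 's'
rev('g') = 'g'  (base case)
Concatenating: 'g' + 's' + 'm' + 'f' = 'gsmf'

gsmf


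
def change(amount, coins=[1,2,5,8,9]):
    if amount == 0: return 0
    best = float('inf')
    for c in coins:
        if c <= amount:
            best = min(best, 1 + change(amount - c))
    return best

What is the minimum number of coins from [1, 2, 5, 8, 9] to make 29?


Building up with DP:
change(0) = 0
change(1) = min(1+change(0)=1+0=1) = 1
change(2) = min(1+change(1)=1+1=2, 1+change(0)=1+0=1) = 1
change(3) = min(1+change(2)=1+1=2, 1+change(1)=1+1=2) = 2
change(4) = min(1+change(3)=1+2=3, 1+change(2)=1+1=2) = 2
change(5) = min(1+change(4)=1+2=3, 1+change(3)=1+2=3, 1+change(0)=1+0=1) = 1
change(6) = min(1+change(5)=1+1=2, 1+change(4)=1+2=3, 1+change(1)=1+1=2) = 2
change(7) = min(1+change(6)=1+2=3, 1+change(5)=1+1=2, 1+change(2)=1+1=2) = 2
change(8) = min(1+change(7)=1+2=3, 1+change(6)=1+2=3, 1+change(3)=1+2=3, 1+change(0)=1+0=1) = 1
change(9) = min(1+change(8)=1+1=2, 1+change(7)=1+2=3, 1+change(4)=1+2=3, 1+change(1)=1+1=2, 1+change(0)=1+0=1) = 1
change(10) = min(1+change(9)=1+1=2, 1+change(8)=1+1=2, 1+change(5)=1+1=2, 1+change(2)=1+1=2, 1+change(1)=1+1=2) = 2
change(11) = min(1+change(10)=1+2=3, 1+change(9)=1+1=2, 1+change(6)=1+2=3, 1+change(3)=1+2=3, 1+change(2)=1+1=2) = 2
change(12) = min(1+change(11)=1+2=3, 1+change(10)=1+2=3, 1+change(7)=1+2=3, 1+change(4)=1+2=3, 1+change(3)=1+2=3) = 3
change(13) = min(1+change(12)=1+3=4, 1+change(11)=1+2=3, 1+change(8)=1+1=2, 1+change(5)=1+1=2, 1+change(4)=1+2=3) = 2
change(14) = min(1+change(13)=1+2=3, 1+change(12)=1+3=4, 1+change(9)=1+1=2, 1+change(6)=1+2=3, 1+change(5)=1+1=2) = 2
change(15) = min(1+change(14)=1+2=3, 1+change(13)=1+2=3, 1+change(10)=1+2=3, 1+change(7)=1+2=3, 1+change(6)=1+2=3) = 3
change(16) = min(1+change(15)=1+3=4, 1+change(14)=1+2=3, 1+change(11)=1+2=3, 1+change(8)=1+1=2, 1+change(7)=1+2=3) = 2
change(17) = min(1+change(16)=1+2=3, 1+change(15)=1+3=4, 1+change(12)=1+3=4, 1+change(9)=1+1=2, 1+change(8)=1+1=2) = 2
change(18) = min(1+change(17)=1+2=3, 1+change(16)=1+2=3, 1+change(13)=1+2=3, 1+change(10)=1+2=3, 1+change(9)=1+1=2) = 2
change(19) = min(1+change(18)=1+2=3, 1+change(17)=1+2=3, 1+change(14)=1+2=3, 1+change(11)=1+2=3, 1+change(10)=1+2=3) = 3
change(20) = min(1+change(19)=1+3=4, 1+change(18)=1+2=3, 1+change(15)=1+3=4, 1+change(12)=1+3=4, 1+change(11)=1+2=3) = 3
change(21) = min(1+change(20)=1+3=4, 1+change(19)=1+3=4, 1+change(16)=1+2=3, 1+change(13)=1+2=3, 1+change(12)=1+3=4) = 3
change(22) = min(1+change(21)=1+3=4, 1+change(20)=1+3=4, 1+change(17)=1+2=3, 1+change(14)=1+2=3, 1+change(13)=1+2=3) = 3
change(23) = min(1+change(22)=1+3=4, 1+change(21)=1+3=4, 1+change(18)=1+2=3, 1+change(15)=1+3=4, 1+change(14)=1+2=3) = 3
change(24) = min(1+change(23)=1+3=4, 1+change(22)=1+3=4, 1+change(19)=1+3=4, 1+change(16)=1+2=3, 1+change(15)=1+3=4) = 3
change(25) = min(1+change(24)=1+3=4, 1+change(23)=1+3=4, 1+change(20)=1+3=4, 1+change(17)=1+2=3, 1+change(16)=1+2=3) = 3
change(26) = min(1+change(25)=1+3=4, 1+change(24)=1+3=4, 1+change(21)=1+3=4, 1+change(18)=1+2=3, 1+change(17)=1+2=3) = 3
change(27) = min(1+change(26)=1+3=4, 1+change(25)=1+3=4, 1+change(22)=1+3=4, 1+change(19)=1+3=4, 1+change(18)=1+2=3) = 3
change(28) = min(1+change(27)=1+3=4, 1+change(26)=1+3=4, 1+change(23)=1+3=4, 1+change(20)=1+3=4, 1+change(19)=1+3=4) = 4
change(29) = min(1+change(28)=1+4=5, 1+change(27)=1+3=4, 1+change(24)=1+3=4, 1+change(21)=1+3=4, 1+change(20)=1+3=4) = 4

4


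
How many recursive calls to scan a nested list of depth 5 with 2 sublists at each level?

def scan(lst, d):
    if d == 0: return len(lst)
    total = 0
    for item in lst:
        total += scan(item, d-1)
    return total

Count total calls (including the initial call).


At depth 0 (root): 1 call
At depth 1: each of 1 parents calls scan on 2 children = 2 calls
At depth 2: each of 2 parents calls scan on 2 children = 4 calls
At depth 3: each of 4 parents calls scan on 2 children = 8 calls
At depth 4: each of 8 parents calls scan on 2 children = 16 calls
At depth 5: each of 16 parents calls scan on 2 children = 32 calls
Total: 1 + 2 + 4 + 8 + 16 + 32 = 63

63


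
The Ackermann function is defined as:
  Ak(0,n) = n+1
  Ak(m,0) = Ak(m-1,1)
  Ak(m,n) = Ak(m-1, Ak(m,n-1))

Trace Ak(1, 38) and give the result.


Ak(1, 38) = Ak(0, Ak(1, 37))
  Ak(1, 37) = Ak(0, Ak(1, 36))
    Ak(1, 36) = Ak(0, Ak(1, 35))
      Ak(1, 35) = Ak(0, Ak(1, 34))
        Ak(1, 34) = Ak(0, Ak(1, 33))
          Ak(1, 33) = Ak(0, Ak(1, 32))
          Ak(1, 32) = Ak(0, Ak(1, 31))
          Ak(1, 31) = Ak(0, Ak(1, 30))
          Ak(1, 30) = Ak(0, Ak(1, 29))
          Ak(1, 29) = Ak(0, Ak(1, 28))
          Ak(1, 28) = Ak(0, Ak(1, 27))
          Ak(1, 27) = Ak(0, Ak(1, 26))
          Ak(1, 26) = Ak(0, Ak(1, 25))
          Ak(1, 25) = Ak(0, Ak(1, 24))
          Ak(1, 24) = Ak(0, Ak(1, 23))
          Ak(1, 23) = Ak(0, Ak(1, 22))
          Ak(1, 22) = Ak(0, Ak(1, 21))
          Ak(1, 21) = Ak(0, Ak(1, 20))
          Ak(1, 20) = Ak(0, Ak(1, 19))
          Ak(1, 19) = Ak(0, Ak(1, 18))
          Ak(1, 18) = Ak(0, Ak(1, 17))
          Ak(1, 17) = Ak(0, Ak(1, 16))
          Ak(1, 16) = Ak(0, Ak(1, 15))
          Ak(1, 15) = Ak(0, Ak(1, 14))
          Ak(1, 14) = Ak(0, Ak(1, 13))
... (trace truncated)
Result: Ak(1, 38) = 40

40


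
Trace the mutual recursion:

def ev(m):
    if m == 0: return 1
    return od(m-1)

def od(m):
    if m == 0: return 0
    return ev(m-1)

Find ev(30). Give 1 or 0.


ev(30) = od(29)
od(29) = ev(28)
ev(28) = od(27)
od(27) = ev(26)
ev(26) = od(25)
od(25) = ev(24)
ev(24) = od(23)
od(23) = ev(22)
ev(22) = od(21)
od(21) = ev(20)
ev(20) = od(19)
od(19) = ev(18)
ev(18) = od(17)
od(17) = ev(16)
ev(16) = od(15)
od(15) = ev(14)
ev(14) = od(13)
od(13) = ev(12)
ev(12) = od(11)
od(11) = ev(10)
ev(10) = od(9)
od(9) = ev(8)
ev(8) = od(7)
od(7) = ev(6)
ev(6) = od(5)
od(5) = ev(4)
ev(4) = od(3)
od(3) = ev(2)
ev(2) = od(1)
od(1) = ev(0)
ev(0) = 1  (base case)
Result: 1

1


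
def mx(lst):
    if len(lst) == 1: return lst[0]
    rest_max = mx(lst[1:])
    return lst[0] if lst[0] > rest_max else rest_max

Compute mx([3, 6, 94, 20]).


mx([3, 6, 94, 20]): compare 3 with mx([6, 94, 20])
mx([6, 94, 20]): compare 6 with mx([94, 20])
mx([94, 20]): compare 94 with mx([20])
mx([20]) = 20  (base case)
Compare 94 with 20 -> 94
Compare 6 with 94 -> 94
Compare 3 with 94 -> 94

94


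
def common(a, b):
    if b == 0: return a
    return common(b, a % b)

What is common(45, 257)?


common(45, 257) = common(257, 45)
common(257, 45) = common(45, 32)
common(45, 32) = common(32, 13)
common(32, 13) = common(13, 6)
common(13, 6) = common(6, 1)
common(6, 1) = common(1, 0)
common(1, 0) = 1  (base case)

1


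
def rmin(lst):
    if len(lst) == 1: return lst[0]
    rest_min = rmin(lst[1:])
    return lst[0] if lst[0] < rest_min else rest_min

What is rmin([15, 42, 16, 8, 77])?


rmin([15, 42, 16, 8, 77]): compare 15 with rmin([42, 16, 8, 77])
rmin([42, 16, 8, 77]): compare 42 with rmin([16, 8, 77])
rmin([16, 8, 77]): compare 16 with rmin([8, 77])
rmin([8, 77]): compare 8 with rmin([77])
rmin([77]) = 77  (base case)
Compare 8 with 77 -> 8
Compare 16 with 8 -> 8
Compare 42 with 8 -> 8
Compare 15 with 8 -> 8

8


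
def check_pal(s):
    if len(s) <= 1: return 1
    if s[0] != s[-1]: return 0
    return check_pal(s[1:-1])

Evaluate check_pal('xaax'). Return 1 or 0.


check_pal('xaax'): s[0]='x' == s[-1]='x' -> check check_pal('aa')
check_pal('aa'): s[0]='a' == s[-1]='a' -> check check_pal('')
check_pal(''): len <= 1 -> return 1  (base case)
Result: 1 (palindrome)

1


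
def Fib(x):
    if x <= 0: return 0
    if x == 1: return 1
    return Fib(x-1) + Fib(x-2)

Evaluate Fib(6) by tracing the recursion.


Computing Fib(6) bottom-up:
Fib(0) = 0
Fib(1) = 1
Fib(2) = Fib(1) + Fib(0) = 1 + 0 = 1
Fib(3) = Fib(2) + Fib(1) = 1 + 1 = 2
Fib(4) = Fib(3) + Fib(2) = 2 + 1 = 3
Fib(5) = Fib(4) + Fib(3) = 3 + 2 = 5
Fib(6) = Fib(5) + Fib(4) = 5 + 3 = 8

8


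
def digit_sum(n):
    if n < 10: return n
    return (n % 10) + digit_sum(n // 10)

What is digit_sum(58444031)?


digit_sum(58444031) = 1 + digit_sum(5844403)
digit_sum(5844403) = 3 + digit_sum(584440)
digit_sum(584440) = 0 + digit_sum(58444)
digit_sum(58444) = 4 + digit_sum(5844)
digit_sum(5844) = 4 + digit_sum(584)
digit_sum(584) = 4 + digit_sum(58)
digit_sum(58) = 8 + digit_sum(5)
digit_sum(5) = 5  (base case)
Total: 1 + 3 + 0 + 4 + 4 + 4 + 8 + 5 = 29

29


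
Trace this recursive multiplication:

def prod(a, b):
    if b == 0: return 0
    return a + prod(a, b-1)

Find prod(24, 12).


prod(24, 12) = 24 + prod(24, 11)
prod(24, 11) = 24 + prod(24, 10)
prod(24, 10) = 24 + prod(24, 9)
prod(24, 9) = 24 + prod(24, 8)
prod(24, 8) = 24 + prod(24, 7)
prod(24, 7) = 24 + prod(24, 6)
prod(24, 6) = 24 + prod(24, 5)
prod(24, 5) = 24 + prod(24, 4)
prod(24, 4) = 24 + prod(24, 3)
prod(24, 3) = 24 + prod(24, 2)
prod(24, 2) = 24 + prod(24, 1)
prod(24, 1) = 24 + prod(24, 0)
prod(24, 0) = 0  (base case)
Total: 24 + 24 + 24 + 24 + 24 + 24 + 24 + 24 + 24 + 24 + 24 + 24 + 0 = 288

288


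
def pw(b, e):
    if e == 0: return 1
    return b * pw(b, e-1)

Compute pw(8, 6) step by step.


pw(8, 6)
= 8 * pw(8, 5)
= 8 * 8 * pw(8, 4)
= 8 * 8 * 8 * pw(8, 3)
= 8 * 8 * 8 * 8 * pw(8, 2)
= 8 * 8 * 8 * 8 * 8 * pw(8, 1)
= 8 * 8 * 8 * 8 * 8 * 8 * pw(8, 0)
= 8 * 8 * 8 * 8 * 8 * 8 * 1
= 262144

262144


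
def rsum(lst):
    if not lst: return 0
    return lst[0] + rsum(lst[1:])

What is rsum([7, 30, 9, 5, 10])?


rsum([7, 30, 9, 5, 10]) = 7 + rsum([30, 9, 5, 10])
rsum([30, 9, 5, 10]) = 30 + rsum([9, 5, 10])
rsum([9, 5, 10]) = 9 + rsum([5, 10])
rsum([5, 10]) = 5 + rsum([10])
rsum([10]) = 10 + rsum([])
rsum([]) = 0  (base case)
Total: 7 + 30 + 9 + 5 + 10 + 0 = 61

61


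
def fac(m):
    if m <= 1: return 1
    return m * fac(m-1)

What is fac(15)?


fac(15)
= 15 * fac(14)
= 15 * 14 * fac(13)
= 15 * 14 * 13 * fac(12)
= 15 * 14 * 13 * 12 * fac(11)
= 15 * 14 * 13 * 12 * 11 * fac(10)
= 15 * 14 * 13 * 12 * 11 * 10 * fac(9)
= 15 * 14 * 13 * 12 * 11 * 10 * 9 * fac(8)
= 15 * 14 * 13 * 12 * 11 * 10 * 9 * 8 * fac(7)
= 15 * 14 * 13 * 12 * 11 * 10 * 9 * 8 * 7 * fac(6)
= 15 * 14 * 13 * 12 * 11 * 10 * 9 * 8 * 7 * 6 * fac(5)
= 15 * 14 * 13 * 12 * 11 * 10 * 9 * 8 * 7 * 6 * 5 * fac(4)
= 15 * 14 * 13 * 12 * 11 * 10 * 9 * 8 * 7 * 6 * 5 * 4 * fac(3)
= 15 * 14 * 13 * 12 * 11 * 10 * 9 * 8 * 7 * 6 * 5 * 4 * 3 * fac(2)
= 15 * 14 * 13 * 12 * 11 * 10 * 9 * 8 * 7 * 6 * 5 * 4 * 3 * 2 * fac(1)
= 15 * 14 * 13 * 12 * 11 * 10 * 9 * 8 * 7 * 6 * 5 * 4 * 3 * 2 * 1
= 1307674368000

1307674368000


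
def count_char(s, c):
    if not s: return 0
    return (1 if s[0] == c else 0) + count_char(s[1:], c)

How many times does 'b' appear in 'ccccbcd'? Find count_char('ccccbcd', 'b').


s[0]='c' != 'b' -> 0
s[0]='c' != 'b' -> 0
s[0]='c' != 'b' -> 0
s[0]='c' != 'b' -> 0
s[0]='b' == 'b' -> 1
s[0]='c' != 'b' -> 0
s[0]='d' != 'b' -> 0
Sum: 0 + 0 + 0 + 0 + 1 + 0 + 0 = 1

1


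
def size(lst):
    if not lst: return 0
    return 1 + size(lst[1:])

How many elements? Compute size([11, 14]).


size([11, 14]) = 1 + size([14])
size([14]) = 1 + size([])
size([]) = 0  (base case)
Unwinding: 1 + 1 + 0 = 2

2


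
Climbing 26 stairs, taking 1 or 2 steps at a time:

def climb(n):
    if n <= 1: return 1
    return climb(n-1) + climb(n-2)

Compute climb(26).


Building up from base cases:
climb(0) = 1
climb(1) = 1
climb(2) = climb(1) + climb(0) = 1 + 1 = 2
climb(3) = climb(2) + climb(1) = 2 + 1 = 3
climb(4) = climb(3) + climb(2) = 3 + 2 = 5
climb(5) = climb(4) + climb(3) = 5 + 3 = 8
climb(6) = climb(5) + climb(4) = 8 + 5 = 13
climb(7) = climb(6) + climb(5) = 13 + 8 = 21
climb(8) = climb(7) + climb(6) = 21 + 13 = 34
climb(9) = climb(8) + climb(7) = 34 + 21 = 55
climb(10) = climb(9) + climb(8) = 55 + 34 = 89
climb(11) = climb(10) + climb(9) = 89 + 55 = 144
climb(12) = climb(11) + climb(10) = 144 + 89 = 233
climb(13) = climb(12) + climb(11) = 233 + 144 = 377
climb(14) = climb(13) + climb(12) = 377 + 233 = 610
climb(15) = climb(14) + climb(13) = 610 + 377 = 987
climb(16) = climb(15) + climb(14) = 987 + 610 = 1597
climb(17) = climb(16) + climb(15) = 1597 + 987 = 2584
climb(18) = climb(17) + climb(16) = 2584 + 1597 = 4181
climb(19) = climb(18) + climb(17) = 4181 + 2584 = 6765
climb(20) = climb(19) + climb(18) = 6765 + 4181 = 10946
climb(21) = climb(20) + climb(19) = 10946 + 6765 = 17711
climb(22) = climb(21) + climb(20) = 17711 + 10946 = 28657
climb(23) = climb(22) + climb(21) = 28657 + 17711 = 46368
climb(24) = climb(23) + climb(22) = 46368 + 28657 = 75025
climb(25) = climb(24) + climb(23) = 75025 + 46368 = 121393
climb(26) = climb(25) + climb(24) = 121393 + 75025 = 196418

196418


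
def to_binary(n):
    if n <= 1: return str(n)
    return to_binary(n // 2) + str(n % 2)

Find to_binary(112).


to_binary(112) = to_binary(56) + '0'
to_binary(56) = to_binary(28) + '0'
to_binary(28) = to_binary(14) + '0'
to_binary(14) = to_binary(7) + '0'
to_binary(7) = to_binary(3) + '1'
to_binary(3) = to_binary(1) + '1'
to_binary(1) = '1'  (base case)
Concatenating: '1' + '1' + '1' + '0' + '0' + '0' + '0' = '1110000'

1110000


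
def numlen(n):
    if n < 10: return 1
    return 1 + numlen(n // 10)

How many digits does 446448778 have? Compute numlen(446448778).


numlen(446448778) = 1 + numlen(44644877)
numlen(44644877) = 1 + numlen(4464487)
numlen(4464487) = 1 + numlen(446448)
numlen(446448) = 1 + numlen(44644)
numlen(44644) = 1 + numlen(4464)
numlen(4464) = 1 + numlen(446)
numlen(446) = 1 + numlen(44)
numlen(44) = 1 + numlen(4)
numlen(4) = 1  (base case: 4 < 10)
Unwinding: 1 + 1 + 1 + 1 + 1 + 1 + 1 + 1 + 1 = 9

9


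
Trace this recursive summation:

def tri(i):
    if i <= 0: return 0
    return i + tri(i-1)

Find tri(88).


tri(88)
= 88 + 87 + 86 + 85 + 84 + 83 + 82 + 81 + 80 + 79 + 78 + 77 + 76 + 75 + 74 + 73 + 72 + 71 + 70 + 69 + 68 + 67 + 66 + 65 + 64 + 63 + 62 + 61 + 60 + 59 + 58 + 57 + 56 + 55 + 54 + 53 + 52 + 51 + 50 + 49 + 48 + 47 + 46 + 45 + 44 + 43 + 42 + 41 + 40 + 39 + 38 + 37 + 36 + 35 + 34 + 33 + 32 + 31 + 30 + 29 + 28 + 27 + 26 + 25 + 24 + 23 + 22 + 21 + 20 + 19 + 18 + 17 + 16 + 15 + 14 + 13 + 12 + 11 + 10 + 9 + 8 + 7 + 6 + 5 + 4 + 3 + 2 + 1 + tri(0)
= 88 + 87 + 86 + 85 + 84 + 83 + 82 + 81 + 80 + 79 + 78 + 77 + 76 + 75 + 74 + 73 + 72 + 71 + 70 + 69 + 68 + 67 + 66 + 65 + 64 + 63 + 62 + 61 + 60 + 59 + 58 + 57 + 56 + 55 + 54 + 53 + 52 + 51 + 50 + 49 + 48 + 47 + 46 + 45 + 44 + 43 + 42 + 41 + 40 + 39 + 38 + 37 + 36 + 35 + 34 + 33 + 32 + 31 + 30 + 29 + 28 + 27 + 26 + 25 + 24 + 23 + 22 + 21 + 20 + 19 + 18 + 17 + 16 + 15 + 14 + 13 + 12 + 11 + 10 + 9 + 8 + 7 + 6 + 5 + 4 + 3 + 2 + 1 + 0
= 3916

3916


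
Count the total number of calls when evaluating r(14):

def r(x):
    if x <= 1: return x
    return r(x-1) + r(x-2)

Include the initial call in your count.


Let C(n) = total calls for r(n)
C(0) = 1, C(1) = 1
C(2) = 1 + C(1) + C(0) = 1 + 1 + 1 = 3
C(3) = 1 + C(2) + C(1) = 1 + 3 + 1 = 5
C(4) = 1 + C(3) + C(2) = 1 + 5 + 3 = 9
C(5) = 1 + C(4) + C(3) = 1 + 9 + 5 = 15
C(6) = 1 + C(5) + C(4) = 1 + 15 + 9 = 25
C(7) = 1 + C(6) + C(5) = 1 + 25 + 15 = 41
C(8) = 1 + C(7) + C(6) = 1 + 41 + 25 = 67
C(9) = 1 + C(8) + C(7) = 1 + 67 + 41 = 109
C(10) = 1 + C(9) + C(8) = 1 + 109 + 67 = 177
C(11) = 1 + C(10) + C(9) = 1 + 177 + 109 = 287
C(12) = 1 + C(11) + C(10) = 1 + 287 + 177 = 465
C(13) = 1 + C(12) + C(11) = 1 + 465 + 287 = 753
C(14) = 1 + C(13) + C(12) = 1 + 753 + 465 = 1219

1219


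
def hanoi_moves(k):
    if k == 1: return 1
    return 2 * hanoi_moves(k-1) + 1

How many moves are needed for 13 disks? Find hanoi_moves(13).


hanoi_moves(13) = 2 * hanoi_moves(12) + 1
hanoi_moves(12) = 2 * hanoi_moves(11) + 1
hanoi_moves(11) = 2 * hanoi_moves(10) + 1
hanoi_moves(10) = 2 * hanoi_moves(9) + 1
hanoi_moves(9) = 2 * hanoi_moves(8) + 1
hanoi_moves(8) = 2 * hanoi_moves(7) + 1
hanoi_moves(7) = 2 * hanoi_moves(6) + 1
hanoi_moves(6) = 2 * hanoi_moves(5) + 1
hanoi_moves(5) = 2 * hanoi_moves(4) + 1
hanoi_moves(4) = 2 * hanoi_moves(3) + 1
hanoi_moves(3) = 2 * hanoi_moves(2) + 1
hanoi_moves(2) = 2 * hanoi_moves(1) + 1
hanoi_moves(1) = 1  (base case)
hanoi_moves(2) = 2 * 1 + 1 = 3
hanoi_moves(3) = 2 * 3 + 1 = 7
hanoi_moves(4) = 2 * 7 + 1 = 15
hanoi_moves(5) = 2 * 15 + 1 = 31
hanoi_moves(6) = 2 * 31 + 1 = 63
hanoi_moves(7) = 2 * 63 + 1 = 127
hanoi_moves(8) = 2 * 127 + 1 = 255
hanoi_moves(9) = 2 * 255 + 1 = 511
hanoi_moves(10) = 2 * 511 + 1 = 1023
hanoi_moves(11) = 2 * 1023 + 1 = 2047
hanoi_moves(12) = 2 * 2047 + 1 = 4095
hanoi_moves(13) = 2 * 4095 + 1 = 8191

8191


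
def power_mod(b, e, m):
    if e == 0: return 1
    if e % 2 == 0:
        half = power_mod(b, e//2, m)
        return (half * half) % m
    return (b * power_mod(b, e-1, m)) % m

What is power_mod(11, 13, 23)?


power_mod(11, 13, 23): e is odd, compute power_mod(11, 12, 23)
  power_mod(11, 12, 23): e is even, compute power_mod(11, 6, 23)
    power_mod(11, 6, 23): e is even, compute power_mod(11, 3, 23)
      power_mod(11, 3, 23): e is odd, compute power_mod(11, 2, 23)
        power_mod(11, 2, 23): e is even, compute power_mod(11, 1, 23)
          power_mod(11, 1, 23): e is odd, compute power_mod(11, 0, 23)
          power_mod(11, 0, 23) = 1
          (11 * 1) % 23 = 11
        half=11, (11*11) % 23 = 6
      (11 * 6) % 23 = 20
    half=20, (20*20) % 23 = 9
  half=9, (9*9) % 23 = 12
(11 * 12) % 23 = 17

17


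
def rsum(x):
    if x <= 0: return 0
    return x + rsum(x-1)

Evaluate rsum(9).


rsum(9)
= 9 + 8 + 7 + 6 + 5 + 4 + 3 + 2 + 1 + rsum(0)
= 9 + 8 + 7 + 6 + 5 + 4 + 3 + 2 + 1 + 0
= 45

45


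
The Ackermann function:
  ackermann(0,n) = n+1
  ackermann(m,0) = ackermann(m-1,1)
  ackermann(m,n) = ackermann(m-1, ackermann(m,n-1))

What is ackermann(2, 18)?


ackermann(2, 18) = ackermann(1, ackermann(2, 17))
  ackermann(2, 17) = ackermann(1, ackermann(2, 16))
    ackermann(2, 16) = ackermann(1, ackermann(2, 15))
      ackermann(2, 15) = ackermann(1, ackermann(2, 14))
        ackermann(2, 14) = ackermann(1, ackermann(2, 13))
          ackermann(2, 13) = ackermann(1, ackermann(2, 12))
          ackermann(2, 12) = ackermann(1, ackermann(2, 11))
          ackermann(2, 11) = ackermann(1, ackermann(2, 10))
          ackermann(2, 10) = ackermann(1, ackermann(2, 9))
          ackermann(2, 9) = ackermann(1, ackermann(2, 8))
          ackermann(2, 8) = ackermann(1, ackermann(2, 7))
          ackermann(2, 7) = ackermann(1, ackermann(2, 6))
          ackermann(2, 6) = ackermann(1, ackermann(2, 5))
          ackermann(2, 5) = ackermann(1, ackermann(2, 4))
          ackermann(2, 4) = ackermann(1, ackermann(2, 3))
          ackermann(2, 3) = ackermann(1, ackermann(2, 2))
          ackermann(2, 2) = ackermann(1, ackermann(2, 1))
          ackermann(2, 1) = ackermann(1, ackermann(2, 0))
          ackermann(2, 0) = ackermann(1, 1)
          ackermann(1, 1) = ackermann(0, ackermann(1, 0))
          ackermann(1, 0) = ackermann(0, 1)
          ackermann(0, 1) = 2
            = ackermann(0, 2)
          ackermann(0, 2) = 3
            = ackermann(1, 3)
... (trace truncated)
Result: ackermann(2, 18) = 39

39


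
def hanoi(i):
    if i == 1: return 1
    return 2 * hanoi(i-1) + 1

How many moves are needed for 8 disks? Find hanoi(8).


hanoi(8) = 2 * hanoi(7) + 1
hanoi(7) = 2 * hanoi(6) + 1
hanoi(6) = 2 * hanoi(5) + 1
hanoi(5) = 2 * hanoi(4) + 1
hanoi(4) = 2 * hanoi(3) + 1
hanoi(3) = 2 * hanoi(2) + 1
hanoi(2) = 2 * hanoi(1) + 1
hanoi(1) = 1  (base case)
hanoi(2) = 2 * 1 + 1 = 3
hanoi(3) = 2 * 3 + 1 = 7
hanoi(4) = 2 * 7 + 1 = 15
hanoi(5) = 2 * 15 + 1 = 31
hanoi(6) = 2 * 31 + 1 = 63
hanoi(7) = 2 * 63 + 1 = 127
hanoi(8) = 2 * 127 + 1 = 255

255


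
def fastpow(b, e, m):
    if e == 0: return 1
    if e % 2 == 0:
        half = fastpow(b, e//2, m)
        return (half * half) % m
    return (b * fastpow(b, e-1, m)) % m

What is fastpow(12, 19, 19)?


fastpow(12, 19, 19): e is odd, compute fastpow(12, 18, 19)
  fastpow(12, 18, 19): e is even, compute fastpow(12, 9, 19)
    fastpow(12, 9, 19): e is odd, compute fastpow(12, 8, 19)
      fastpow(12, 8, 19): e is even, compute fastpow(12, 4, 19)
        fastpow(12, 4, 19): e is even, compute fastpow(12, 2, 19)
          fastpow(12, 2, 19): e is even, compute fastpow(12, 1, 19)
          fastpow(12, 1, 19): e is odd, compute fastpow(12, 0, 19)
          fastpow(12, 0, 19) = 1
          (12 * 1) % 19 = 12
          half=12, (12*12) % 19 = 11
        half=11, (11*11) % 19 = 7
      half=7, (7*7) % 19 = 11
    (12 * 11) % 19 = 18
  half=18, (18*18) % 19 = 1
(12 * 1) % 19 = 12

12


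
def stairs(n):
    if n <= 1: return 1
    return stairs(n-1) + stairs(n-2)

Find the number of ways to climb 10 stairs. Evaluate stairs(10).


Building up from base cases:
stairs(0) = 1
stairs(1) = 1
stairs(2) = stairs(1) + stairs(0) = 1 + 1 = 2
stairs(3) = stairs(2) + stairs(1) = 2 + 1 = 3
stairs(4) = stairs(3) + stairs(2) = 3 + 2 = 5
stairs(5) = stairs(4) + stairs(3) = 5 + 3 = 8
stairs(6) = stairs(5) + stairs(4) = 8 + 5 = 13
stairs(7) = stairs(6) + stairs(5) = 13 + 8 = 21
stairs(8) = stairs(7) + stairs(6) = 21 + 13 = 34
stairs(9) = stairs(8) + stairs(7) = 34 + 21 = 55
stairs(10) = stairs(9) + stairs(8) = 55 + 34 = 89

89


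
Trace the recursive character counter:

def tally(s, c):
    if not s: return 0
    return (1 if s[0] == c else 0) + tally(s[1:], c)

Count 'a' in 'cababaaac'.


s[0]='c' != 'a' -> 0
s[0]='a' == 'a' -> 1
s[0]='b' != 'a' -> 0
s[0]='a' == 'a' -> 1
s[0]='b' != 'a' -> 0
s[0]='a' == 'a' -> 1
s[0]='a' == 'a' -> 1
s[0]='a' == 'a' -> 1
s[0]='c' != 'a' -> 0
Sum: 0 + 1 + 0 + 1 + 0 + 1 + 1 + 1 + 0 = 5

5


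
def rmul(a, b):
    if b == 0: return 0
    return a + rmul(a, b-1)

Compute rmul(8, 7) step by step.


rmul(8, 7) = 8 + rmul(8, 6)
rmul(8, 6) = 8 + rmul(8, 5)
rmul(8, 5) = 8 + rmul(8, 4)
rmul(8, 4) = 8 + rmul(8, 3)
rmul(8, 3) = 8 + rmul(8, 2)
rmul(8, 2) = 8 + rmul(8, 1)
rmul(8, 1) = 8 + rmul(8, 0)
rmul(8, 0) = 0  (base case)
Total: 8 + 8 + 8 + 8 + 8 + 8 + 8 + 0 = 56

56


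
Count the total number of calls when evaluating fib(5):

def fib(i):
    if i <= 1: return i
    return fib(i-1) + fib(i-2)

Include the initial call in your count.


Let C(n) = total calls for fib(n)
C(0) = 1, C(1) = 1
C(2) = 1 + C(1) + C(0) = 1 + 1 + 1 = 3
C(3) = 1 + C(2) + C(1) = 1 + 3 + 1 = 5
C(4) = 1 + C(3) + C(2) = 1 + 5 + 3 = 9
C(5) = 1 + C(4) + C(3) = 1 + 9 + 5 = 15

15
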